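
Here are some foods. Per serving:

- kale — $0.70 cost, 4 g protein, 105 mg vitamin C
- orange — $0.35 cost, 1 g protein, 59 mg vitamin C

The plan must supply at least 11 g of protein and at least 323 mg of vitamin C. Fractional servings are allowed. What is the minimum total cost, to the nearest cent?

kale only: max(11/4, 323/105) = 3.076 servings → $2.15.
orange only: max(11/1, 323/59) = 11 servings → $3.85.
kale + orange with both tight: 2.489 servings and 1.046 servings → $2.11.
So the least-cost plan costs $2.11.

$2.11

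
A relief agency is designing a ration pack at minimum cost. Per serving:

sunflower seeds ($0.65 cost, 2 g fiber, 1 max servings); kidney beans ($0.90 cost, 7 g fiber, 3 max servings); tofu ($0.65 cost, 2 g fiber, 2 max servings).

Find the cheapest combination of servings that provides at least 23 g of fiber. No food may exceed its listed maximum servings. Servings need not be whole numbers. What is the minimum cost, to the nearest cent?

$3.35

Cost per g of fiber: kidney beans $0.1286, sunflower seeds $0.3250, tofu $0.3250.
Take 3 servings of kidney beans: +21.0 g fiber for $2.70 (total $2.70, still need 2.0 g).
Take 1 serving of sunflower seeds: +2.0 g fiber for $0.65 (total $3.35, still need 0.0 g).
Filling from the cheapest source first is optimal under one linear minimum: $3.35.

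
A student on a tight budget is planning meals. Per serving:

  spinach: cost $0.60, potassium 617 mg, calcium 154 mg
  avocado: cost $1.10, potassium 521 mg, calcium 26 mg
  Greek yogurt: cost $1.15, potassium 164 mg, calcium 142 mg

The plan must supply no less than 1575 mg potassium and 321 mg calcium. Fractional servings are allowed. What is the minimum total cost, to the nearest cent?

$1.53

Two binding constraints pin down two serving amounts, so the optimal mix uses at most two foods. The candidates are each food alone (scaled to the tighter of potassium/calcium) and each pair with both constraints tight.
spinach only: max(1575/617, 321/154) = 2.553 servings → $1.53.
avocado only: max(1575/521, 321/26) = 12.35 servings → $13.58.
Greek yogurt only: max(1575/164, 321/142) = 9.604 servings → $11.04.
spinach + avocado with both tight: 1.967 servings and 0.6931 servings → $1.94.
spinach + Greek yogurt: intersection lies outside the first quadrant.
avocado + Greek yogurt with both tight: 2.453 servings and 1.811 servings → $4.78.
The minimum over all feasible corners is $1.53.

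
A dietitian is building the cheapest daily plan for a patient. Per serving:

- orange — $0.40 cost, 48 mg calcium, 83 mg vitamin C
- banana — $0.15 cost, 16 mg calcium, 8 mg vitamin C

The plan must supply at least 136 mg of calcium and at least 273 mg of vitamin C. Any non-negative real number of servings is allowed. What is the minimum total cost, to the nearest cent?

$1.32

An LP optimum is at a vertex; with two nutrient constraints at most two foods are used. Check each candidate.
orange only: max(136/48, 273/83) = 3.289 servings → $1.32.
banana only: max(136/16, 273/8) = 34.12 servings → $5.12.
orange + banana with both targets exact would need a negative amount; discard.
The minimum over all feasible corners is $1.32.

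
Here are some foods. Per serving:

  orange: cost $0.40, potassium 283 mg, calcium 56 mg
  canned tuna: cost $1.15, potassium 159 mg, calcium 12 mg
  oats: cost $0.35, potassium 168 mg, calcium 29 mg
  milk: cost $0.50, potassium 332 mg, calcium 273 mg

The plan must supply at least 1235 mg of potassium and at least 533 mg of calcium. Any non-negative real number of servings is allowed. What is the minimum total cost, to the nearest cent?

$1.79

With two linear requirements the optimum uses one or two foods; enumerate the corners.
orange only: max(1235/283, 533/56) = 9.518 servings → $3.81.
canned tuna only: max(1235/159, 533/12) = 44.42 servings → $51.08.
oats only: max(1235/168, 533/29) = 18.38 servings → $6.43.
milk only: max(1235/332, 533/273) = 3.72 servings → $1.86.
orange + canned tuna: the both-tight solution has a negative serving — not a feasible corner.
orange + oats: the both-tight solution has a negative serving — not a feasible corner.
orange + milk with both tight: 2.731 servings and 1.392 servings → $1.79.
canned tuna + oats: intersection lies outside the first quadrant.
canned tuna + milk with both tight: 4.064 servings and 1.774 servings → $5.56.
oats + milk with both tight: 4.421 servings and 1.483 servings → $2.29.
The minimum over all feasible corners is $1.79.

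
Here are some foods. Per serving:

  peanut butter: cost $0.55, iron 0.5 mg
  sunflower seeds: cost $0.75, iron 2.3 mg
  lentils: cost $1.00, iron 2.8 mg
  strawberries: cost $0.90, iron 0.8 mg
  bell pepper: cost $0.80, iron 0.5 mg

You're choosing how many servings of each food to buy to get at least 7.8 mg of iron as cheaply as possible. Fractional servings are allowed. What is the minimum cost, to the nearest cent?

$2.54

Cost per mg of iron: sunflower seeds $0.3261, lentils $0.3571, peanut butter $1.1000, strawberries $1.1250, bell pepper $1.6000.
With no serving limits, use only sunflower seeds: 7.8 mg / 2.3 mg = 3.391 servings × $0.75 = $2.54.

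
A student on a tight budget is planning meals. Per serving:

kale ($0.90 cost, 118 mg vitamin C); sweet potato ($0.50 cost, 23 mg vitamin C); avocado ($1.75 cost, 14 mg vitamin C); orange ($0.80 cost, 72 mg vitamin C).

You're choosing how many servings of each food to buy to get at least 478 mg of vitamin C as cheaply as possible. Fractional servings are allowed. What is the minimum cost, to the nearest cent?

$3.65

Cost per mg of vitamin C: kale $0.0076, orange $0.0111, sweet potato $0.0217, avocado $0.1250.
With no serving limits, use only kale: 478 mg / 118 mg = 4.051 servings × $0.90 = $3.65.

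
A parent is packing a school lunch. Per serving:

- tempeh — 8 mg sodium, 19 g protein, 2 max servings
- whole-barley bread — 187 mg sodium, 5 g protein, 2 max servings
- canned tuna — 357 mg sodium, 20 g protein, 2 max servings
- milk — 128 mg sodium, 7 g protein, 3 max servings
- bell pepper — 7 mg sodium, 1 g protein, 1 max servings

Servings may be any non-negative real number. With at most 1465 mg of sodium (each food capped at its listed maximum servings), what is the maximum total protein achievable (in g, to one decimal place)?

109.2 g

Protein per mg sodium: tempeh 2.375, bell pepper 0.1429, canned tuna 0.05602, milk 0.05469, whole-barley bread 0.02674.
Take 2 servings of tempeh: uses 16 mg sodium, +38.0 g protein (running total 38.0 g).
Take 1 serving of bell pepper: uses 7 mg sodium, +1.0 g protein (running total 39.0 g).
Take 2 servings of canned tuna: uses 714 mg sodium, +40.0 g protein (running total 79.0 g).
Take 3 servings of milk: uses 384 mg sodium, +21.0 g protein (running total 100.0 g).
Take 1.84 servings of whole-barley bread: uses 344 mg sodium, +9.2 g protein (running total 109.2 g).
Filling greedily by protein-per-mg sodium is optimal for one linear limit, giving 109.2 g.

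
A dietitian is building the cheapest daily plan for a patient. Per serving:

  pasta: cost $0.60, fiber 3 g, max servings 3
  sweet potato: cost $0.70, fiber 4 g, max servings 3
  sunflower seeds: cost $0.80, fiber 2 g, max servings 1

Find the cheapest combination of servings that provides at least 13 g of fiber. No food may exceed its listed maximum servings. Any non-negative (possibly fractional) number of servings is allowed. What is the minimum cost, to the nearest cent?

$2.30

Cost per g of fiber: sweet potato $0.1750, pasta $0.2000, sunflower seeds $0.4000.
Take 3 servings of sweet potato: +12.0 g fiber for $2.10 (total $2.10, still need 1.0 g).
Take 0.3333 servings of pasta: +1.0 g fiber for $0.20 (total $2.30, still need 0.0 g).
Greedy by cheapest-per-g is optimal for a single linear constraint, so the minimum cost is $2.30.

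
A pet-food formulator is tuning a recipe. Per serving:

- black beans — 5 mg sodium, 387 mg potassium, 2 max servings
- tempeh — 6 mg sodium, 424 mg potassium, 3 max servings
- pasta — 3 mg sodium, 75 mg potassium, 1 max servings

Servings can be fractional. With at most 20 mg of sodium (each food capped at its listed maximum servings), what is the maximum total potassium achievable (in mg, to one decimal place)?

1480.7 mg

Potassium per mg sodium: black beans 77.4, tempeh 70.67, pasta 25.
Take 2 servings of black beans: uses 10 mg sodium, +774.0 mg potassium (running total 774.0 mg).
Take 1.667 servings of tempeh: uses 10 mg sodium, +706.7 mg potassium (running total 1480.7 mg).
Greedy by best ratio exhausts the sodium allowance optimally: 1480.7 mg.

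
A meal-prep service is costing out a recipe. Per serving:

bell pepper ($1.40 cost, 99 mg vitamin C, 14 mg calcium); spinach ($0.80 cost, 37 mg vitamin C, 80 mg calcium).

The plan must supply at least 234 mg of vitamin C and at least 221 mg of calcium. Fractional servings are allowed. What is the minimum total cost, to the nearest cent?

$4.00

At the optimum either one food covers both requirements or two foods hit both targets exactly; no other combination can be cheaper.
bell pepper only: max(234/99, 221/14) = 15.79 servings → $22.10.
spinach only: max(234/37, 221/80) = 6.324 servings → $5.06.
bell pepper + spinach with both tight: 1.424 servings and 2.513 servings → $4.00.
So the least-cost plan costs $4.00.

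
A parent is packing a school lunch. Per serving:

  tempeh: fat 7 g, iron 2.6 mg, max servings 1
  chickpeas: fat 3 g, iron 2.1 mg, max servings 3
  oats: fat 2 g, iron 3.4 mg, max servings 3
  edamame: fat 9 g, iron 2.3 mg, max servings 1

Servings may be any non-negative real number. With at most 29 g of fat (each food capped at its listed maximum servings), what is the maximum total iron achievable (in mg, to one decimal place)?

Iron per g fat: oats 1.7, chickpeas 0.7, tempeh 0.3714, edamame 0.2556.
Take 3 servings of oats: uses 6 g fat, +10.2 mg iron (running total 10.2 mg).
Take 3 servings of chickpeas: uses 9 g fat, +6.3 mg iron (running total 16.5 mg).
Take 1 serving of tempeh: uses 7 g fat, +2.6 mg iron (running total 19.1 mg).
Take 0.7778 servings of edamame: uses 7 g fat, +1.8 mg iron (running total 20.9 mg).
Filling greedily by iron-per-g fat is optimal for one linear limit, giving 20.9 mg.

20.9 mg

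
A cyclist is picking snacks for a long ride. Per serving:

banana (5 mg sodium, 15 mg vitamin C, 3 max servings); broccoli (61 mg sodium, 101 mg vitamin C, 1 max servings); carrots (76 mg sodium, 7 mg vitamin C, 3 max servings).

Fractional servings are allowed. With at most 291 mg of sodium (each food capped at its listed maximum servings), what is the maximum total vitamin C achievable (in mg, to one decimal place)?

165.8 mg

Vitamin C per mg sodium: banana 3, broccoli 1.656, carrots 0.09211.
Take 3 servings of banana: uses 15 mg sodium, +45.0 mg vitamin C (running total 45.0 mg).
Take 1 serving of broccoli: uses 61 mg sodium, +101.0 mg vitamin C (running total 146.0 mg).
Take 2.829 servings of carrots: uses 215 mg sodium, +19.8 mg vitamin C (running total 165.8 mg).
Filling greedily by vitamin C-per-mg sodium is optimal for one linear limit, giving 165.8 mg.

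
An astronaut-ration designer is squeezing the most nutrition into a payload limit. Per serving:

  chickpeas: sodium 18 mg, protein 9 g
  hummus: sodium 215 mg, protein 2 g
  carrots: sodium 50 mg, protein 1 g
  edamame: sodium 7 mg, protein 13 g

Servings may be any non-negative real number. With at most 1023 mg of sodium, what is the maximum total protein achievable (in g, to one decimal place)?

1899.9 g

Protein per mg sodium: edamame 1.857, chickpeas 0.5, carrots 0.02, hummus 0.009302.
With no serving limits, spend the whole sodium allowance on edamame: 1023 mg / 7 mg × 13 g = 1899.9 g.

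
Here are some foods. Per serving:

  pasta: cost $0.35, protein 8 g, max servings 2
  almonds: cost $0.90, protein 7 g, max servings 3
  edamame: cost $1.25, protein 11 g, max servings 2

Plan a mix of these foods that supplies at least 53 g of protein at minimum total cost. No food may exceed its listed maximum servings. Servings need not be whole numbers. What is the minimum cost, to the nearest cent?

Cost per g of protein: pasta $0.0437, edamame $0.1136, almonds $0.1286.
Take 2 servings of pasta: +16.0 g protein for $0.70 (total $0.70, still need 37.0 g).
Take 2 servings of edamame: +22.0 g protein for $2.50 (total $3.20, still need 15.0 g).
Take 2.143 servings of almonds: +15.0 g protein for $1.93 (total $5.13, still need 0.0 g).
Greedy by cheapest-per-g is optimal for a single linear constraint, so the minimum cost is $5.13.

$5.13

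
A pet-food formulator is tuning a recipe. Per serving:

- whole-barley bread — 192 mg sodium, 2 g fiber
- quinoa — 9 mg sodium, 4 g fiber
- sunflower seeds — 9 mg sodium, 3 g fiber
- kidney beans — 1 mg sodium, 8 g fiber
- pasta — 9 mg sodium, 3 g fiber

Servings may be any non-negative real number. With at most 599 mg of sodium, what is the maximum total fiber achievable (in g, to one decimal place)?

Fiber per mg sodium: kidney beans 8, quinoa 0.4444, sunflower seeds 0.3333, pasta 0.3333, whole-barley bread 0.01042.
With no serving limits, spend the whole sodium allowance on kidney beans: 599 mg / 1 mg × 8 g = 4792.0 g.

4792.0 g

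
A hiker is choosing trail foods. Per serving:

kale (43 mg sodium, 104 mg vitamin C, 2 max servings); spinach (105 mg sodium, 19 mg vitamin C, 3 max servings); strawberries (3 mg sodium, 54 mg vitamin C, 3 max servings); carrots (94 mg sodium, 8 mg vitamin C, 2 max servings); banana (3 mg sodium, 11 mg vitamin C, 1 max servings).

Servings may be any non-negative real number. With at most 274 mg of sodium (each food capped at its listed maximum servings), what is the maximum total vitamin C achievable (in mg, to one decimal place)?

Vitamin C per mg sodium: strawberries 18, banana 3.667, kale 2.419, spinach 0.181, carrots 0.08511.
Take 3 servings of strawberries: uses 9 mg sodium, +162.0 mg vitamin C (running total 162.0 mg).
Take 1 serving of banana: uses 3 mg sodium, +11.0 mg vitamin C (running total 173.0 mg).
Take 2 servings of kale: uses 86 mg sodium, +208.0 mg vitamin C (running total 381.0 mg).
Take 1.676 servings of spinach: uses 176 mg sodium, +31.8 mg vitamin C (running total 412.8 mg).
Filling greedily by vitamin C-per-mg sodium is optimal for one linear limit, giving 412.8 mg.

412.8 mg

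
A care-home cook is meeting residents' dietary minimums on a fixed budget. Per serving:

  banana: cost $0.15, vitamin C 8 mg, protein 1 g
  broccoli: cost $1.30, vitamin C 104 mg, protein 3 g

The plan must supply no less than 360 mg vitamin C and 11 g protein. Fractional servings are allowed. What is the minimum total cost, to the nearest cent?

$4.54

Minimising a linear cost over {vitamin C ≥ 360, protein ≥ 11, servings ≥ 0} — the optimum is at a vertex, using one or two foods.
banana only: max(360/8, 11/1) = 45 servings → $6.75.
broccoli only: max(360/104, 11/3) = 3.667 servings → $4.77.
banana + broccoli with both tight: 0.8 servings and 3.4 servings → $4.54.
Cheapest feasible corner: $4.54.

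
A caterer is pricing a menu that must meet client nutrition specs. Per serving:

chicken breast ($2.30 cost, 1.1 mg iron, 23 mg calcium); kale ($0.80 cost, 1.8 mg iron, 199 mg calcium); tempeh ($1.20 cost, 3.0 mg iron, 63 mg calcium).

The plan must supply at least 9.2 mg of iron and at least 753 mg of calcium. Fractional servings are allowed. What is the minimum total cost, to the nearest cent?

$3.96

At the optimum either one food covers both requirements or two foods hit both targets exactly; no other combination can be cheaper.
chicken breast only: max(9.2/1.1, 753/23) = 32.74 servings → $75.30.
kale only: max(9.2/1.8, 753/199) = 5.111 servings → $4.09.
tempeh only: max(9.2/3.0, 753/63) = 11.95 servings → $14.34.
chicken breast + kale with both tight: 2.678 servings and 3.474 servings → $8.94.
chicken breast + tempeh with both targets exact would need a negative amount; discard.
kale + tempeh with both tight: 3.473 servings and 0.983 servings → $3.96.
The minimum over all feasible corners is $3.96.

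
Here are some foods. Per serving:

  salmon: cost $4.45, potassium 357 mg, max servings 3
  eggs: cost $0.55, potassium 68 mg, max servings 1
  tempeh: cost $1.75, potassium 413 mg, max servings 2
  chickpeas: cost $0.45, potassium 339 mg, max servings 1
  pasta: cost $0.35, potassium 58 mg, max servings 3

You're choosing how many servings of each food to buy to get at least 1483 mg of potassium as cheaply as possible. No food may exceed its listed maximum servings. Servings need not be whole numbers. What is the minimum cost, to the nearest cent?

Cost per mg of potassium: chickpeas $0.0013, tempeh $0.0042, pasta $0.0060, eggs $0.0081, salmon $0.0125.
Take 1 serving of chickpeas: +339.0 mg potassium for $0.45 (total $0.45, still need 1144.0 mg).
Take 2 servings of tempeh: +826.0 mg potassium for $3.50 (total $3.95, still need 318.0 mg).
Take 3 servings of pasta: +174.0 mg potassium for $1.05 (total $5.00, still need 144.0 mg).
Take 1 serving of eggs: +68.0 mg potassium for $0.55 (total $5.55, still need 76.0 mg).
Take 0.2129 servings of salmon: +76.0 mg potassium for $0.95 (total $6.50, still need 0.0 mg).
Greedy by cheapest-per-mg is optimal for a single linear constraint, so the minimum cost is $6.50.

$6.50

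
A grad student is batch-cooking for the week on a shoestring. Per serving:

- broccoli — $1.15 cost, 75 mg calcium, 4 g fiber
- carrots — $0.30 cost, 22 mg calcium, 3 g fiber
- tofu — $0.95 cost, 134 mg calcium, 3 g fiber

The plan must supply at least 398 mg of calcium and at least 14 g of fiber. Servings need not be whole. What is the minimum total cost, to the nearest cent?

$3.11

Check every corner: each single food scaled to meet both minima, and each pair solved so both constraints bind.
broccoli only: max(398/75, 14/4) = 5.307 servings → $6.10.
carrots only: max(398/22, 14/3) = 18.09 servings → $5.43.
tofu only: max(398/134, 14/3) = 4.667 servings → $4.43.
broccoli + carrots: the both-tight solution has a negative serving — not a feasible corner.
broccoli + tofu with both tight: 2.193 servings and 1.743 servings → $4.18.
carrots + tofu with both tight: 2.03 servings and 2.637 servings → $3.11.
Cheapest feasible corner: $3.11.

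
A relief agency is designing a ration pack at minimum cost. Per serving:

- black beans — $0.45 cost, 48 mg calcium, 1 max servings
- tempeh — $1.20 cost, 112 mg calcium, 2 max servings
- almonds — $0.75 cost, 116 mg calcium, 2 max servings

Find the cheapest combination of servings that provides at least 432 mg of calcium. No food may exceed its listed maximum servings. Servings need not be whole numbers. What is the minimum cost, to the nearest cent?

$3.58

Cost per mg of calcium: almonds $0.0065, black beans $0.0094, tempeh $0.0107.
Take 2 servings of almonds: +232.0 mg calcium for $1.50 (total $1.50, still need 200.0 mg).
Take 1 serving of black beans: +48.0 mg calcium for $0.45 (total $1.95, still need 152.0 mg).
Take 1.357 servings of tempeh: +152.0 mg calcium for $1.63 (total $3.58, still need 0.0 mg).
Filling from the cheapest source first is optimal under one linear minimum: $3.58.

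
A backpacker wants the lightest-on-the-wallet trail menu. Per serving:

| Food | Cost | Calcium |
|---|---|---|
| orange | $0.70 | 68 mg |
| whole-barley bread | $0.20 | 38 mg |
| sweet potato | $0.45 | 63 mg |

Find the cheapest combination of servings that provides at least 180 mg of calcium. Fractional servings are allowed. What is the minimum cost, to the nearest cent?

Cost per mg of calcium: whole-barley bread $0.0053, sweet potato $0.0071, orange $0.0103.
With no serving limits, use only whole-barley bread: 180 mg / 38 mg = 4.737 servings × $0.20 = $0.95.

$0.95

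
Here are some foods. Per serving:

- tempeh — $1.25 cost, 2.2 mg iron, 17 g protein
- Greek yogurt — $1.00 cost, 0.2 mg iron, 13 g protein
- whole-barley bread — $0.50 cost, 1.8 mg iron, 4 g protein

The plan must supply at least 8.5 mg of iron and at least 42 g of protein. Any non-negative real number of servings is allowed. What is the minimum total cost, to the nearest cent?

Two binding constraints pin down two serving amounts, so the optimal mix uses at most two foods. The candidates are each food alone (scaled to the tighter of iron/protein) and each pair with both constraints tight.
tempeh only: max(8.5/2.2, 42/17) = 3.864 servings → $4.83.
Greek yogurt only: max(8.5/0.2, 42/13) = 42.5 servings → $42.50.
whole-barley bread only: max(8.5/1.8, 42/4) = 10.5 servings → $5.25.
tempeh + Greek yogurt with both targets exact would need a negative amount; discard.
tempeh + whole-barley bread with both tight: 1.908 servings and 2.39 servings → $3.58.
Greek yogurt + whole-barley bread with both tight: 1.841 servings and 4.518 servings → $4.10.
So the least-cost plan costs $3.58.

$3.58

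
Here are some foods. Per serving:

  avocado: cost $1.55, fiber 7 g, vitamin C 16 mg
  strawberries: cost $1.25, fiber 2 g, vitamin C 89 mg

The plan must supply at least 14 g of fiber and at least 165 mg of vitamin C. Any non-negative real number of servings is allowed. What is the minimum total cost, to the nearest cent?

avocado only: max(14/7, 165/16) = 10.31 servings → $15.98.
strawberries only: max(14/2, 165/89) = 7 servings → $8.75.
avocado + strawberries with both tight: 1.55 servings and 1.575 servings → $4.37.
So the least-cost plan costs $4.37.

$4.37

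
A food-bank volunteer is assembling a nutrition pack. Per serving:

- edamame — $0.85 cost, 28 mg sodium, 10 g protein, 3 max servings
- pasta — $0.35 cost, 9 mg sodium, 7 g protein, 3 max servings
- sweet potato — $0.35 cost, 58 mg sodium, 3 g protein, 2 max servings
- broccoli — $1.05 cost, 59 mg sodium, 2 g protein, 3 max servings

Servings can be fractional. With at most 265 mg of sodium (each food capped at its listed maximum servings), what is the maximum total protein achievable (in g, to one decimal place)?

58.3 g

Protein per mg sodium: pasta 0.7778, edamame 0.3571, sweet potato 0.05172, broccoli 0.0339.
Take 3 servings of pasta: uses 27 mg sodium, +21.0 g protein (running total 21.0 g).
Take 3 servings of edamame: uses 84 mg sodium, +30.0 g protein (running total 51.0 g).
Take 2 servings of sweet potato: uses 116 mg sodium, +6.0 g protein (running total 57.0 g).
Take 0.6441 servings of broccoli: uses 38 mg sodium, +1.3 g protein (running total 58.3 g).
Greedy by best ratio exhausts the sodium allowance optimally: 58.3 g.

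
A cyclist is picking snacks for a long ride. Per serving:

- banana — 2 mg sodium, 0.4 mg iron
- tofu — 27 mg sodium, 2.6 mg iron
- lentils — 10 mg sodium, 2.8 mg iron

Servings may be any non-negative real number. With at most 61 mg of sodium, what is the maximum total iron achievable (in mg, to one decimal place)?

17.1 mg

Iron per mg sodium: lentils 0.28, banana 0.2, tofu 0.0963.
With no serving limits, spend the whole sodium allowance on lentils: 61 mg / 10 mg × 2.8 mg = 17.1 mg.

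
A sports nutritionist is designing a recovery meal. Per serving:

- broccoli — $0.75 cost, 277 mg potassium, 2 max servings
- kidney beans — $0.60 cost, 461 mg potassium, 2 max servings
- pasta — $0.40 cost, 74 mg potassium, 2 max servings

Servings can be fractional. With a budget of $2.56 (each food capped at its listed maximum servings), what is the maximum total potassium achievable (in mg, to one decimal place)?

Potassium per dollar: kidney beans 768.3, broccoli 369.3, pasta 185.
Take 2 servings of kidney beans: spends $1.20, +922.0 mg potassium (running total 922.0 mg).
Take 1.813 servings of broccoli: spends $1.36, +502.3 mg potassium (running total 1424.3 mg).
Greedy by best ratio exhausts the cost allowance optimally: 1424.3 mg.

1424.3 mg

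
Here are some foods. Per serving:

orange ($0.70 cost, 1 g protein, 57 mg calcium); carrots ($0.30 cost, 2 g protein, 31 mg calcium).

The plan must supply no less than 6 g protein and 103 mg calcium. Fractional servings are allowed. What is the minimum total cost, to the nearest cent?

$1.00

With two linear requirements the optimum uses one or two foods; enumerate the corners.
orange only: max(6/1, 103/57) = 6 servings → $4.20.
carrots only: max(6/2, 103/31) = 3.323 servings → $1.00.
orange + carrots with both tight: 0.241 servings and 2.88 servings → $1.03.
So the least-cost plan costs $1.00.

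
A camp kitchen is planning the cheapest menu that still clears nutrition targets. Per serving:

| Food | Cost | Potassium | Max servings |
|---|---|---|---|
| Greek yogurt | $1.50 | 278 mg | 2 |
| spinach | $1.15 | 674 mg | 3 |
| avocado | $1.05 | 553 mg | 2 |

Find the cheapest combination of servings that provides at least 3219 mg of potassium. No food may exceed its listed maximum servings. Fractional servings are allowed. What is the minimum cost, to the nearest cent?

$6.04

Cost per mg of potassium: spinach $0.0017, avocado $0.0019, Greek yogurt $0.0054.
Take 3 servings of spinach: +2022.0 mg potassium for $3.45 (total $3.45, still need 1197.0 mg).
Take 2 servings of avocado: +1106.0 mg potassium for $2.10 (total $5.55, still need 91.0 mg).
Take 0.3273 servings of Greek yogurt: +91.0 mg potassium for $0.49 (total $6.04, still need 0.0 mg).
Filling from the cheapest source first is optimal under one linear minimum: $6.04.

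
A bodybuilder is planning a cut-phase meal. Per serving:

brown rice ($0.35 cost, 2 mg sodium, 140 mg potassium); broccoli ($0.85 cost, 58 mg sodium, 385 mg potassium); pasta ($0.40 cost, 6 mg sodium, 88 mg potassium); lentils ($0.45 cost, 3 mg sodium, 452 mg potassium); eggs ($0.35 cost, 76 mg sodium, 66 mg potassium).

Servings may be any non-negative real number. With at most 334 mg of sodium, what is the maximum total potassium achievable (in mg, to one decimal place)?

50322.7 mg

Potassium per mg sodium: lentils 150.7, brown rice 70, pasta 14.67, broccoli 6.638, eggs 0.8684.
With no serving limits, spend the whole sodium allowance on lentils: 334 mg / 3 mg × 452 mg = 50322.7 mg.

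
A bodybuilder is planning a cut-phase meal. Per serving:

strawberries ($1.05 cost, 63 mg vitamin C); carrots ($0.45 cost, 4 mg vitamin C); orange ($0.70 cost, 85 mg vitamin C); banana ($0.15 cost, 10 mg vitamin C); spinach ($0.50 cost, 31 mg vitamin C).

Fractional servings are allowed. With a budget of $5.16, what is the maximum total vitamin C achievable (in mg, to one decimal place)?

626.6 mg

Vitamin C per dollar: orange 121.4, banana 66.67, spinach 62, strawberries 60, carrots 8.889.
With no serving limits, spend the whole cost allowance on orange: $5.16 / $0.70 × 85 mg = 626.6 mg.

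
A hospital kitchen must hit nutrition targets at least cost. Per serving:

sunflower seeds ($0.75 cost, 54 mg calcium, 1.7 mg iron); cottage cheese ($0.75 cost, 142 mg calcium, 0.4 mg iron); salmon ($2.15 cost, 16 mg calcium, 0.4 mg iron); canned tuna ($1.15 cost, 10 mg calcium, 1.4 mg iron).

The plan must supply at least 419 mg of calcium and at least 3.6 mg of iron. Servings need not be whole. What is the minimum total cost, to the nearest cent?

$2.94

sunflower seeds only: max(419/54, 3.6/1.7) = 7.759 servings → $5.82.
cottage cheese only: max(419/142, 3.6/0.4) = 9 servings → $6.75.
salmon only: max(419/16, 3.6/0.4) = 26.19 servings → $56.30.
canned tuna only: max(419/10, 3.6/1.4) = 41.9 servings → $48.19.
sunflower seeds + cottage cheese with both tight: 1.563 servings and 2.356 servings → $2.94.
sunflower seeds + salmon with both targets exact would need a negative amount; discard.
sunflower seeds + canned tuna: intersection lies outside the first quadrant.
cottage cheese + salmon with both tight: 2.183 servings and 6.817 servings → $16.29.
cottage cheese + canned tuna with both tight: 2.826 servings and 1.764 servings → $4.15.
salmon + canned tuna: the both-tight solution has a negative serving — not a feasible corner.
The minimum over all feasible corners is $2.94.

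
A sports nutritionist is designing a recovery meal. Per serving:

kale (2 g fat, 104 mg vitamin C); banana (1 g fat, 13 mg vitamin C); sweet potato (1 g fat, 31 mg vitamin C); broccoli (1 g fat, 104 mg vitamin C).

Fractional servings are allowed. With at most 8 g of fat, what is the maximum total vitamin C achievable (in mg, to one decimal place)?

Vitamin C per g fat: broccoli 104, kale 52, sweet potato 31, banana 13.
With no serving limits, spend the whole fat allowance on broccoli: 8 g / 1 g × 104 mg = 832.0 mg.

832.0 mg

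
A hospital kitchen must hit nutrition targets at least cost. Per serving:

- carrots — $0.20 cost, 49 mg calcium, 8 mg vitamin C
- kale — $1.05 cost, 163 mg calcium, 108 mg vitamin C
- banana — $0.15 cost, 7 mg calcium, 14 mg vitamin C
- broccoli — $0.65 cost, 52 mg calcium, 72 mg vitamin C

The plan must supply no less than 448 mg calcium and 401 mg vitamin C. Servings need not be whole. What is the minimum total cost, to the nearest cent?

$3.76

With two linear requirements the optimum uses one or two foods; enumerate the corners.
carrots only: max(448/49, 401/8) = 50.12 servings → $10.03.
kale only: max(448/163, 401/108) = 3.713 servings → $3.90.
banana only: max(448/7, 401/14) = 64 servings → $9.60.
broccoli only: max(448/52, 401/72) = 8.615 servings → $5.60.
carrots + kale: the both-tight solution has a negative serving — not a feasible corner.
carrots + banana with both tight: 5.5 servings and 25.5 servings → $4.92.
carrots + broccoli with both tight: 3.665 servings and 5.162 servings → $4.09.
kale + banana with both tight: 2.271 servings and 11.13 servings → $4.05.
kale + broccoli with both tight: 1.863 servings and 2.774 servings → $3.76.
banana + broccoli with both targets exact would need a negative amount; discard.
Cheapest feasible corner: $3.76.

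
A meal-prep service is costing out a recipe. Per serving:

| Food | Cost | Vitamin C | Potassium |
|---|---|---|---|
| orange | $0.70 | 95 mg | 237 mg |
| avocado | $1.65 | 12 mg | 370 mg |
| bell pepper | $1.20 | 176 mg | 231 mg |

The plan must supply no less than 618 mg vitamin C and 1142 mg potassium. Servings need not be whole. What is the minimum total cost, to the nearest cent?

A basic optimal solution has at most two foods positive. Try each food alone and each pair with both targets met exactly.
orange only: max(618/95, 1142/237) = 6.505 servings → $4.55.
avocado only: max(618/12, 1142/370) = 51.5 servings → $84.97.
bell pepper only: max(618/176, 1142/231) = 4.944 servings → $5.93.
orange + avocado with both targets exact would need a negative amount; discard.
orange + bell pepper with both tight: 2.946 servings and 1.921 servings → $4.37.
avocado + bell pepper with both tight: 0.934 servings and 3.448 servings → $5.68.
The minimum over all feasible corners is $4.37.

$4.37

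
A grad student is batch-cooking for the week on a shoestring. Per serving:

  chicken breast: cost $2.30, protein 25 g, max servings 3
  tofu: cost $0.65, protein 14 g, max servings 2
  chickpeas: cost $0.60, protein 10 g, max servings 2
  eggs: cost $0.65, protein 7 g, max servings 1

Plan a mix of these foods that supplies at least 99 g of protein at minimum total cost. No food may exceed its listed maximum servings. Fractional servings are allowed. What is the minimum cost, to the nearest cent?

$7.19

Cost per g of protein: tofu $0.0464, chickpeas $0.0600, chicken breast $0.0920, eggs $0.0929.
Take 2 servings of tofu: +28.0 g protein for $1.30 (total $1.30, still need 71.0 g).
Take 2 servings of chickpeas: +20.0 g protein for $1.20 (total $2.50, still need 51.0 g).
Take 2.04 servings of chicken breast: +51.0 g protein for $4.69 (total $7.19, still need 0.0 g).
Greedy by cheapest-per-g is optimal for a single linear constraint, so the minimum cost is $7.19.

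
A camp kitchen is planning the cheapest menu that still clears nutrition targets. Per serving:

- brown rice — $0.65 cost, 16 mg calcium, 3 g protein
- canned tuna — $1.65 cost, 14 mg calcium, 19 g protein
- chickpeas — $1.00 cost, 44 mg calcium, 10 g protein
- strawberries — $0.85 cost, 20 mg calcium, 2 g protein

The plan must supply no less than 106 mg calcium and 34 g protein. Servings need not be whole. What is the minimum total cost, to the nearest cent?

$3.24

The cheapest plan sits at a corner of the feasible region — with two constraints it uses at most two foods.
brown rice only: max(106/16, 34/3) = 11.33 servings → $7.37.
canned tuna only: max(106/14, 34/19) = 7.571 servings → $12.49.
chickpeas only: max(106/44, 34/10) = 3.4 servings → $3.40.
strawberries only: max(106/20, 34/2) = 17 servings → $14.45.
brown rice + canned tuna with both tight: 5.87 servings and 0.8626 servings → $5.24.
brown rice + chickpeas: intersection lies outside the first quadrant.
brown rice + strawberries: intersection lies outside the first quadrant.
canned tuna + chickpeas with both tight: 0.6264 servings and 2.21 servings → $3.24.
canned tuna + strawberries with both tight: 1.33 servings and 4.369 servings → $5.91.
chickpeas + strawberries: intersection lies outside the first quadrant.
The minimum over all feasible corners is $3.24.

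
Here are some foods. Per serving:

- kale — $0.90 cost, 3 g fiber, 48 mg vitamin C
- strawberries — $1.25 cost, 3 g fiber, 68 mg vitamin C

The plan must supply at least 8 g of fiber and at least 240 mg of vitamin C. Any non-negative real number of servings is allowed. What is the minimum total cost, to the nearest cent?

$4.41

With two linear requirements the optimum uses one or two foods; enumerate the corners.
kale only: max(8/3, 240/48) = 5 servings → $4.50.
strawberries only: max(8/3, 240/68) = 3.529 servings → $4.41.
kale + strawberries: the both-tight solution has a negative serving — not a feasible corner.
Cheapest feasible corner: $4.41.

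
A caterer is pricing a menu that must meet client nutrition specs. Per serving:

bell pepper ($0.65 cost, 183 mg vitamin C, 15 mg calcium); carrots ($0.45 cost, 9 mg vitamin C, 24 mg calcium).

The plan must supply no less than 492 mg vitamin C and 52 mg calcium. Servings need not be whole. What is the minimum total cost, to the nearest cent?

$1.96

Check every corner: each single food scaled to meet both minima, and each pair solved so both constraints bind.
bell pepper only: max(492/183, 52/15) = 3.467 servings → $2.25.
carrots only: max(492/9, 52/24) = 54.67 servings → $24.60.
bell pepper + carrots with both tight: 2.664 servings and 0.5018 servings → $1.96.
Cheapest feasible corner: $1.96.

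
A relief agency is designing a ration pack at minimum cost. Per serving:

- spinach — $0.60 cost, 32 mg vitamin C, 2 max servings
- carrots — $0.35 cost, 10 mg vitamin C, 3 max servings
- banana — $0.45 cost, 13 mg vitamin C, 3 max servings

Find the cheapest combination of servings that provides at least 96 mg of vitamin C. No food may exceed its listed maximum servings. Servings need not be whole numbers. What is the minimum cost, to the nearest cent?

$2.31

Cost per mg of vitamin C: spinach $0.0187, banana $0.0346, carrots $0.0350.
Take 2 servings of spinach: +64.0 mg vitamin C for $1.20 (total $1.20, still need 32.0 mg).
Take 2.462 servings of banana: +32.0 mg vitamin C for $1.11 (total $2.31, still need 0.0 mg).
Greedy by cheapest-per-mg is optimal for a single linear constraint, so the minimum cost is $2.31.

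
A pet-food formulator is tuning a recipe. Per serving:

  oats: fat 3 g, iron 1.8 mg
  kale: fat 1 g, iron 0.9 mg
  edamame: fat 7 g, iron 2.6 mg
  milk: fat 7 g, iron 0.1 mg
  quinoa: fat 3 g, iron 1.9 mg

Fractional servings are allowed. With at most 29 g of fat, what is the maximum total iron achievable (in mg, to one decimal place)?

Iron per g fat: kale 0.9, quinoa 0.6333, oats 0.6, edamame 0.3714, milk 0.01429.
With no serving limits, spend the whole fat allowance on kale: 29 g / 1 g × 0.9 mg = 26.1 mg.

26.1 mg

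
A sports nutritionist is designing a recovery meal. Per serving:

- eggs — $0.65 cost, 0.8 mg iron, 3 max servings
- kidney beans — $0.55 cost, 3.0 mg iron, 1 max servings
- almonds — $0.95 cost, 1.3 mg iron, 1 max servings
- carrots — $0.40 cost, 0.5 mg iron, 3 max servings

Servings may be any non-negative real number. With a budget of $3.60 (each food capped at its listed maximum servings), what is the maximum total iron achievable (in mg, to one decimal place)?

6.9 mg

Iron per dollar: kidney beans 5.455, almonds 1.368, carrots 1.25, eggs 1.231.
Take 1 serving of kidney beans: spends $0.55, +3.0 mg iron (running total 3.0 mg).
Take 1 serving of almonds: spends $0.95, +1.3 mg iron (running total 4.3 mg).
Take 3 servings of carrots: spends $1.20, +1.5 mg iron (running total 5.8 mg).
Take 1.385 servings of eggs: spends $0.90, +1.1 mg iron (running total 6.9 mg).
Greedy by best ratio exhausts the cost allowance optimally: 6.9 mg.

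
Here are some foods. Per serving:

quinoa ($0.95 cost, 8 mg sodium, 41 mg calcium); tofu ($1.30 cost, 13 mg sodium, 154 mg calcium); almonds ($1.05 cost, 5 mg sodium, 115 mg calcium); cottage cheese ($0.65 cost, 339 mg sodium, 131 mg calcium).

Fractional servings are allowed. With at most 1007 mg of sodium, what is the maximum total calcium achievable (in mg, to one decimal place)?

23161.0 mg

Calcium per mg sodium: almonds 23, tofu 11.85, quinoa 5.125, cottage cheese 0.3864.
With no serving limits, spend the whole sodium allowance on almonds: 1007 mg / 5 mg × 115 mg = 23161.0 mg.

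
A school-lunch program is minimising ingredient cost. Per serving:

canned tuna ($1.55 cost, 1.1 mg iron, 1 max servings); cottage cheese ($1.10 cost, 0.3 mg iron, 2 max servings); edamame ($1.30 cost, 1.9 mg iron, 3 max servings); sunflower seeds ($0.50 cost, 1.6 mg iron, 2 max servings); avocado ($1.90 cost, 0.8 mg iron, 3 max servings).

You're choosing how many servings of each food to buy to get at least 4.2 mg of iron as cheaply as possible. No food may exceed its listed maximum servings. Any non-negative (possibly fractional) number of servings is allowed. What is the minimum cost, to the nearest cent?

$1.68

Cost per mg of iron: sunflower seeds $0.3125, edamame $0.6842, canned tuna $1.4091, avocado $2.3750, cottage cheese $3.6667.
Take 2 servings of sunflower seeds: +3.2 mg iron for $1.00 (total $1.00, still need 1.0 mg).
Take 0.5263 servings of edamame: +1.0 mg iron for $0.68 (total $1.68, still need 0.0 mg).
Greedy by cheapest-per-mg is optimal for a single linear constraint, so the minimum cost is $1.68.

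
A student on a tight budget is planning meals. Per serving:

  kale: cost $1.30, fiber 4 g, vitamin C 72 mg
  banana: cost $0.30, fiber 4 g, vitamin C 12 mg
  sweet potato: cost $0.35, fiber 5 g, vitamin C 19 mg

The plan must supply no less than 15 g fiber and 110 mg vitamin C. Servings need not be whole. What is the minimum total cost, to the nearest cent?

$2.00

Two binding constraints pin down two serving amounts, so the optimal mix uses at most two foods. The candidates are each food alone (scaled to the tighter of fiber/vitamin C) and each pair with both constraints tight.
kale only: max(15/4, 110/72) = 3.75 servings → $4.88.
banana only: max(15/4, 110/12) = 9.167 servings → $2.75.
sweet potato only: max(15/5, 110/19) = 5.789 servings → $2.03.
kale + banana with both tight: 1.083 servings and 2.667 servings → $2.21.
kale + sweet potato with both tight: 0.9331 servings and 2.254 servings → $2.00.
banana + sweet potato: intersection lies outside the first quadrant.
The minimum over all feasible corners is $2.00.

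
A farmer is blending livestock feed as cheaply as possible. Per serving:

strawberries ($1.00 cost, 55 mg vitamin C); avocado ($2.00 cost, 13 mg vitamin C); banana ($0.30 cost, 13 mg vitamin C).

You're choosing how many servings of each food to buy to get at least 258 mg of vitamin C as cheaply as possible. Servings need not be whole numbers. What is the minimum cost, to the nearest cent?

$4.69

Cost per mg of vitamin C: strawberries $0.0182, banana $0.0231, avocado $0.1538.
With no serving limits, use only strawberries: 258 mg / 55 mg = 4.691 servings × $1.00 = $4.69.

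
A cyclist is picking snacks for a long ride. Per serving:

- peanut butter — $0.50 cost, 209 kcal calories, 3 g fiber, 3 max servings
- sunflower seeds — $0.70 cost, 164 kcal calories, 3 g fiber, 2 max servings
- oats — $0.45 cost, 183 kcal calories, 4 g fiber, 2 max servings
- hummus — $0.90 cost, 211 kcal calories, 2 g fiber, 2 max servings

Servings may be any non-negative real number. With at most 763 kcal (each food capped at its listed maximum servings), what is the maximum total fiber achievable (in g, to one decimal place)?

15.0 g

Fiber per kcal: oats 0.02186, sunflower seeds 0.01829, peanut butter 0.01435, hummus 0.009479.
Take 2 servings of oats: uses 366 kcal, +8.0 g fiber (running total 8.0 g).
Take 2 servings of sunflower seeds: uses 328 kcal, +6.0 g fiber (running total 14.0 g).
Take 0.3301 servings of peanut butter: uses 69 kcal, +1.0 g fiber (running total 15.0 g).
Filling greedily by fiber-per-kcal is optimal for one linear limit, giving 15.0 g.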